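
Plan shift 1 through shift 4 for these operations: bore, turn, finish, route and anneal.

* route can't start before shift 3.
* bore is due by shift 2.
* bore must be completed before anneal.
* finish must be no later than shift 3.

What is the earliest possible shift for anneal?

Precedence pushes anneal to at least shift 2.
anneal at shift 2 is achievable: bore -> shift 1, route -> shift 3, anneal -> shift 2, finish -> shift 1, turn -> shift 1.

shift 2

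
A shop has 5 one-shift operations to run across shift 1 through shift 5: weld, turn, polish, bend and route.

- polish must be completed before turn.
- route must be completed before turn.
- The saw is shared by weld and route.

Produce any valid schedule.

turn in shift 2, route in shift 1, weld in shift 2, polish in shift 1, bend in shift 1

Checking: route(shift 1) before turn(shift 2); polish(shift 1) before turn(shift 2); weld(shift 2) != route(shift 1).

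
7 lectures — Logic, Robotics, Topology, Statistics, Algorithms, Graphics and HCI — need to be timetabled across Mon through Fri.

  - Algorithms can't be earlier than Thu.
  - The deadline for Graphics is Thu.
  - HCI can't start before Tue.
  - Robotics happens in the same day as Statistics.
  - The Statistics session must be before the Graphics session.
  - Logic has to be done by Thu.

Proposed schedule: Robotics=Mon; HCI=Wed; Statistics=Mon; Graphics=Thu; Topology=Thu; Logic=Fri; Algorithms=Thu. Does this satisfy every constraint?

The deadline for Graphics is Thu — holds.
Robotics happens in the same day as Statistics — holds.
The Statistics session must be before the Graphics session — holds.
Logic has to be done by Thu — violated.
HCI can't start before Tue — holds.
Algorithms can't be earlier than Thu — holds.

No — it violates: Logic has to be done by Thu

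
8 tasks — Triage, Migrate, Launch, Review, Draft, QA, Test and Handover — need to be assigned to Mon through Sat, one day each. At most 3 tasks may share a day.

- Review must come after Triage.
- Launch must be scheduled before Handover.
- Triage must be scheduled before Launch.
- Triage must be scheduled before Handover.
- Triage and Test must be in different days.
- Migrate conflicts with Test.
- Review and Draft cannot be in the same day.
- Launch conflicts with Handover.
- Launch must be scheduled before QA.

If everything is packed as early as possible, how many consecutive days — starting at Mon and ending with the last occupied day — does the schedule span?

3 days

The precedence chain requires at least 3 distinct days.
With at most 3 per day and 8 tasks, at least 3 days are needed.
3 works (last occupied day: Wed): for example Migrate -> Mon, Test -> Tue, Draft -> Mon, Handover -> Wed, QA -> Wed, Triage -> Mon, Launch -> Tue, Review -> Tue.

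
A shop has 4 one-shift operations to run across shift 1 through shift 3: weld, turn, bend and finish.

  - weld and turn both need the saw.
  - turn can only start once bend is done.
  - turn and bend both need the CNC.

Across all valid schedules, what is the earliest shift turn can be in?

Precedence pushes turn to at least shift 2.
turn at shift 2 is achievable: turn=shift 2; bend=shift 1; weld=shift 1; finish=shift 1.

shift 2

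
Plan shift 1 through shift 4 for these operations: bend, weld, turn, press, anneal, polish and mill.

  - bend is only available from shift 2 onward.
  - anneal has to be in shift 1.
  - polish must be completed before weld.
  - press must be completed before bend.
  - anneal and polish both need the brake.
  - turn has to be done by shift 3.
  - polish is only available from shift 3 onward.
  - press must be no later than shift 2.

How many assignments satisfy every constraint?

60

Splitting on bend: it can be shift 2 (12), shift 3 (24), shift 4 (24). Listing each branch's schedules as (weld, turn, press, anneal, polish, mill) by shift number:
bend=shift 2: (4,1,1,1,3,1) (4,1,1,1,3,2) (4,1,1,1,3,3) (4,1,1,1,3,4) (4,2,1,1,3,1) (4,2,1,1,3,2) (4,2,1,1,3,3) (4,2,1,1,3,4) (4,3,1,1,3,1) (4,3,1,1,3,2) (4,3,1,1,3,3) (4,3,1,1,3,4) — 12.
bend=shift 3: (4,1,1,1,3,1) (4,1,1,1,3,2) (4,1,1,1,3,3) (4,1,1,1,3,4) (4,1,2,1,3,1) (4,1,2,1,3,2) (4,1,2,1,3,3) (4,1,2,1,3,4) (4,2,1,1,3,1) (4,2,1,1,3,2) (4,2,1,1,3,3) (4,2,1,1,3,4) (4,2,2,1,3,1) (4,2,2,1,3,2) (4,2,2,1,3,3) (4,2,2,1,3,4) (4,3,1,1,3,1) (4,3,1,1,3,2) (4,3,1,1,3,3) (4,3,1,1,3,4) (4,3,2,1,3,1) (4,3,2,1,3,2) (4,3,2,1,3,3) (4,3,2,1,3,4) — 24.
bend=shift 4: (4,1,1,1,3,1) (4,1,1,1,3,2) (4,1,1,1,3,3) (4,1,1,1,3,4) (4,1,2,1,3,1) (4,1,2,1,3,2) (4,1,2,1,3,3) (4,1,2,1,3,4) (4,2,1,1,3,1) (4,2,1,1,3,2) (4,2,1,1,3,3) (4,2,1,1,3,4) (4,2,2,1,3,1) (4,2,2,1,3,2) (4,2,2,1,3,3) (4,2,2,1,3,4) (4,3,1,1,3,1) (4,3,1,1,3,2) (4,3,1,1,3,3) (4,3,1,1,3,4) (4,3,2,1,3,1) (4,3,2,1,3,2) (4,3,2,1,3,3) (4,3,2,1,3,4) — 24.
Summing: 12 + 24 + 24 = 60.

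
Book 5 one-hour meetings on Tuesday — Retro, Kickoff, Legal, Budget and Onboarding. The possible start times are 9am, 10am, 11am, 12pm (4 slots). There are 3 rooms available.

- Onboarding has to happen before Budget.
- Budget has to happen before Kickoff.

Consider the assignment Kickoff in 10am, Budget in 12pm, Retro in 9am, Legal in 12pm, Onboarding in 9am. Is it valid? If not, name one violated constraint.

No — it violates: Budget has to happen before Kickoff

There are 3 rooms available — holds.
Budget has to happen before Kickoff — violated.
Onboarding has to happen before Budget — holds.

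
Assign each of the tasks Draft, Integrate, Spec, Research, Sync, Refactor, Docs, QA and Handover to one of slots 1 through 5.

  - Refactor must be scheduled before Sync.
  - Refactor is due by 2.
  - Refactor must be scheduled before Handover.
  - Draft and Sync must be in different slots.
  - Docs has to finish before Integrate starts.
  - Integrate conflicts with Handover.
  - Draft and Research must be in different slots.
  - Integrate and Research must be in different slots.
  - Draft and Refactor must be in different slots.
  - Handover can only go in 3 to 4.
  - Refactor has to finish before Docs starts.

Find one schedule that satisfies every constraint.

QA -> 1, Handover -> 3, Refactor -> 1, Draft -> 3, Docs -> 2, Spec -> 1, Research -> 1, Integrate -> 4, Sync -> 2

Checking: Refactor(1) before Sync(2); Refactor(1) before Handover(3); Refactor(1) before Docs(2); Docs(2) before Integrate(4); Integrate(4) != Handover(3); Integrate(4) != Research(1); Draft(3) != Refactor(1); Draft(3) != Research(1); Draft(3) != Sync(2); Handover=3 in [3,4]; Refactor=1 in [1,2].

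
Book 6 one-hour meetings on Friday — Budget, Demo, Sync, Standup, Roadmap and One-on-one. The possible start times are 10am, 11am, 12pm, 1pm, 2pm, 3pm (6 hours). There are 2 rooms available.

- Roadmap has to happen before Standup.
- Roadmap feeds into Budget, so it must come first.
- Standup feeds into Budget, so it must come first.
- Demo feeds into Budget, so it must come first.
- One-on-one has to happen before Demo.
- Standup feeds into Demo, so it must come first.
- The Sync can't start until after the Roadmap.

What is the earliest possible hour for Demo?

12pm

Precedence pushes Demo to at least 12pm; downstream work caps Demo at 2pm.
Demo at 12pm is achievable: Demo -> 12pm, Budget -> 1pm, Standup -> 11am, Sync -> 11am, Roadmap -> 10am, One-on-one -> 10am.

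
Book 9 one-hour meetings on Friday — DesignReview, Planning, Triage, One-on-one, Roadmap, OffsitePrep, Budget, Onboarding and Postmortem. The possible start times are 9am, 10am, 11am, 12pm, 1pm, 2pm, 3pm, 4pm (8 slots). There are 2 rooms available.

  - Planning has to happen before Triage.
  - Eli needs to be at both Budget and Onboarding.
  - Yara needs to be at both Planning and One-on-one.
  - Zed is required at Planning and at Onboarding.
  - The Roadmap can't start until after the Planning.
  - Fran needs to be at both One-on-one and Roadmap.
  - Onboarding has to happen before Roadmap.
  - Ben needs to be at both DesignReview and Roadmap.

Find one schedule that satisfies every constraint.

DesignReview -> 9am, Roadmap -> 11am, Budget -> 12pm, One-on-one -> 12pm, OffsitePrep -> 11am, Onboarding -> 10am, Postmortem -> 1pm, Triage -> 10am, Planning -> 9am

Checking: Planning(9am) before Roadmap(11am); Planning(9am) before Triage(10am); Onboarding(10am) before Roadmap(11am); Budget(12pm) != Onboarding(10am); DesignReview(9am) != Roadmap(11am); One-on-one(12pm) != Roadmap(11am); Planning(9am) != Onboarding(10am); Planning(9am) != One-on-one(12pm); max 2 per slot (cap 2).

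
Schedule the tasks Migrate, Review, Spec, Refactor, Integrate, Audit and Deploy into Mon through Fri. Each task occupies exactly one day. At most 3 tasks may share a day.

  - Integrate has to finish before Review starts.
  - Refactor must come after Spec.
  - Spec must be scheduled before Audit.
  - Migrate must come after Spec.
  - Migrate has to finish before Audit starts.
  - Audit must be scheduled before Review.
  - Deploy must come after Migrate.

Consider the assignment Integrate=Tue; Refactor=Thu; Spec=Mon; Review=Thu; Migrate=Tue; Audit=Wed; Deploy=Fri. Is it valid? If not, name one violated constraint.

At most 3 tasks may share a day — holds.
Refactor must come after Spec — holds.
Audit must be scheduled before Review — holds.
Integrate has to finish before Review starts — holds.
Migrate has to finish before Audit starts — holds.
Migrate must come after Spec — holds.
Deploy must come after Migrate — holds.
Spec must be scheduled before Audit — holds.

Valid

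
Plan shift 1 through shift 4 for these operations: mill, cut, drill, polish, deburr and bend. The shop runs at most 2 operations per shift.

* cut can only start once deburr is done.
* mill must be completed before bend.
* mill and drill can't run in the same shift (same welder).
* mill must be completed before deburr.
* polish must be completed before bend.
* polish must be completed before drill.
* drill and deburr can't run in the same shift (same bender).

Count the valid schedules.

25

Splitting on mill: it can be shift 1 (23), shift 2 (2). Listing each branch's schedules as (cut, drill, polish, deburr, bend) by shift number:
mill=shift 1: (3,3,1,2,2) (3,3,1,2,4) (3,3,2,2,4) (3,4,1,2,2) (3,4,1,2,3) (3,4,1,2,4) (3,4,2,2,3) (3,4,2,2,4) (3,4,3,2,4) (4,2,1,3,2) (4,2,1,3,3) (4,2,1,3,4) (4,3,1,2,2) (4,3,1,2,3) (4,3,1,2,4) (4,3,2,2,3) (4,3,2,2,4) (4,4,1,2,2) (4,4,1,2,3) (4,4,1,3,2) (4,4,1,3,3) (4,4,2,2,3) (4,4,2,3,3) — 23.
mill=shift 2: (4,4,1,3,3) (4,4,2,3,3) — 2.
Summing: 23 + 2 = 25.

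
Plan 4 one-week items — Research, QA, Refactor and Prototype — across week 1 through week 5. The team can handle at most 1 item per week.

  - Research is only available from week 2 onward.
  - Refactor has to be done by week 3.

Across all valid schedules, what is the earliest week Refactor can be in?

week 1

Refactor's own window allows nothing later than week 3.
Refactor at week 1 is achievable: Research in week 2; Prototype in week 4; QA in week 3; Refactor in week 1.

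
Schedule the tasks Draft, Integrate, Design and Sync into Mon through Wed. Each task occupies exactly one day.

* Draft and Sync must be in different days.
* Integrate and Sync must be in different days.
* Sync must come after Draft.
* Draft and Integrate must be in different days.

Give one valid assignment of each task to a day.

Design=Mon; Sync=Tue; Draft=Mon; Integrate=Wed

Checking: Draft(Mon) before Sync(Tue); Draft(Mon) != Sync(Tue); Integrate(Wed) != Sync(Tue); Draft(Mon) != Integrate(Wed).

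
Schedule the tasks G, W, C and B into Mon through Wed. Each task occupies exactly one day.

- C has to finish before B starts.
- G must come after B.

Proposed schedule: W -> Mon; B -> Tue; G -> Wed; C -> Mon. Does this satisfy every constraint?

G must come after B — holds.
C has to finish before B starts — holds.

Yes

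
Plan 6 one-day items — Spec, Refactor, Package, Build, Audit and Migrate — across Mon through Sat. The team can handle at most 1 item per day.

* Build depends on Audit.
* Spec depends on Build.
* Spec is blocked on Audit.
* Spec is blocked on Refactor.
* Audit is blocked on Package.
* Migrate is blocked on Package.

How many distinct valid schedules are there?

19

Splitting on Spec: it can be Fri (4), Sat (15). Listing each branch's schedules as (Refactor, Package, Build, Audit, Migrate):
Spec=Fri: (Mon,Tue,Thu,Wed,Sat) (Tue,Mon,Thu,Wed,Sat) (Wed,Mon,Thu,Tue,Sat) (Thu,Mon,Wed,Tue,Sat) — 4.
Spec=Sat: (Mon,Tue,Thu,Wed,Fri) (Mon,Tue,Fri,Wed,Thu) (Mon,Tue,Fri,Thu,Wed) (Tue,Mon,Thu,Wed,Fri) (Tue,Mon,Fri,Wed,Thu) (Tue,Mon,Fri,Thu,Wed) (Wed,Mon,Thu,Tue,Fri) (Wed,Mon,Fri,Tue,Thu) (Wed,Mon,Fri,Thu,Tue) (Thu,Mon,Wed,Tue,Fri) (Thu,Mon,Fri,Tue,Wed) (Thu,Mon,Fri,Wed,Tue) (Fri,Mon,Wed,Tue,Thu) (Fri,Mon,Thu,Tue,Wed) (Fri,Mon,Thu,Wed,Tue) — 15.
Summing: 4 + 15 = 19.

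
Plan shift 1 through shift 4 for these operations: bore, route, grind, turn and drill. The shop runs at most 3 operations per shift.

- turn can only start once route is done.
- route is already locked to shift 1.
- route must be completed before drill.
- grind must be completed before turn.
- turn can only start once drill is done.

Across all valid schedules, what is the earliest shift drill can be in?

Precedence pushes drill to at least shift 2; downstream work caps drill at shift 3.
drill at shift 2 is achievable: route in shift 1; turn in shift 3; grind in shift 1; bore in shift 1; drill in shift 2.

shift 2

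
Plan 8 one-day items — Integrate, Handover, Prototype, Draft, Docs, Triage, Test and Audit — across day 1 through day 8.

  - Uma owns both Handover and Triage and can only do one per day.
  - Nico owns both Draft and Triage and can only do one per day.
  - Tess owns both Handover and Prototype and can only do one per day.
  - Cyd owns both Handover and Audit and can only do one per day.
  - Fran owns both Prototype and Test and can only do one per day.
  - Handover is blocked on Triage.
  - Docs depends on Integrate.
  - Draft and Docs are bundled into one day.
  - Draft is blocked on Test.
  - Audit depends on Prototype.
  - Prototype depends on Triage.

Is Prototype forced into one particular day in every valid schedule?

No

Prototype can be day 2 (e.g. Audit -> day 4; Prototype -> day 2; Test -> day 1; Docs -> day 2; Draft -> day 2; Handover -> day 3; Triage -> day 1; Integrate -> day 1) or day 3 (e.g. Docs -> day 2, Draft -> day 2, Prototype -> day 3, Audit -> day 4, Integrate -> day 1, Test -> day 1, Triage -> day 1, Handover -> day 2).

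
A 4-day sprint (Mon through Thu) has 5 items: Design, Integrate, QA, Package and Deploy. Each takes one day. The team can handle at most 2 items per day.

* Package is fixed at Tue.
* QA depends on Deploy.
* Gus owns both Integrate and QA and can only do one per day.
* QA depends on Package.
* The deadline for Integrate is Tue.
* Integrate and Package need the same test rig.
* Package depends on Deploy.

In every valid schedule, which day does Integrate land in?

Mon

Integrate's window is Mon–Tue.
Package is fixed at Tue, and Integrate can't share a day with Package.
So Integrate must be Mon.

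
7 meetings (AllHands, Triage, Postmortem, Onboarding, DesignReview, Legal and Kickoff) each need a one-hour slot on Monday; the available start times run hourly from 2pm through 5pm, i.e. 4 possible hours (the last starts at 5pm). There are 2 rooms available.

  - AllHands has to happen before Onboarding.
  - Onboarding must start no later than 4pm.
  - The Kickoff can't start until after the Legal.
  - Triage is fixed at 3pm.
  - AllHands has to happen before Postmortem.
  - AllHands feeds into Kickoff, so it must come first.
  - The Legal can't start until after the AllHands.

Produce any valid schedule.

DesignReview in 2pm, Kickoff in 5pm, Triage in 3pm, Postmortem in 4pm, AllHands in 2pm, Legal in 4pm, Onboarding in 3pm

Checking: Legal(4pm) before Kickoff(5pm); AllHands(2pm) before Kickoff(5pm); AllHands(2pm) before Legal(4pm); AllHands(2pm) before Onboarding(3pm); AllHands(2pm) before Postmortem(4pm); Triage=3pm in [3pm,3pm]; Onboarding=3pm in [2pm,4pm]; max 2 per hour (cap 2).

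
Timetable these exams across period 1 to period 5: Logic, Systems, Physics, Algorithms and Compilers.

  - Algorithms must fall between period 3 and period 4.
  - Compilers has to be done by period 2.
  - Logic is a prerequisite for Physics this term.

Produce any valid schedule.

Physics in period 2, Systems in period 1, Compilers in period 1, Logic in period 1, Algorithms in period 3

Checking: Logic(period 1) before Physics(period 2); Compilers=period 1 in [period 1,period 2]; Algorithms=period 3 in [period 3,period 4].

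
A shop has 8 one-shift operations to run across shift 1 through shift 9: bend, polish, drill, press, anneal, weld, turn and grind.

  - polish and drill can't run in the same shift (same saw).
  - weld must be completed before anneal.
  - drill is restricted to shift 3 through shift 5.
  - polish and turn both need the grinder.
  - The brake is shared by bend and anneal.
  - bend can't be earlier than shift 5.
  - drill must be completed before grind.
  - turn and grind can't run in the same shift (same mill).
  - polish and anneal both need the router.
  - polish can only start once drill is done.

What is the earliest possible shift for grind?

Precedence pushes grind to at least shift 4.
grind at shift 4 is achievable: drill=shift 3; turn=shift 1; press=shift 1; bend=shift 5; anneal=shift 2; weld=shift 1; grind=shift 4; polish=shift 4.

shift 4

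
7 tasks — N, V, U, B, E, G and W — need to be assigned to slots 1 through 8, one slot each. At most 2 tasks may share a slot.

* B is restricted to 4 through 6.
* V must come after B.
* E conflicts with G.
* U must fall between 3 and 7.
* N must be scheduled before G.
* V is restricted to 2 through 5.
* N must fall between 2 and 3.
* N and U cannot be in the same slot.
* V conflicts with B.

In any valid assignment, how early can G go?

Precedence pushes G to at least 3.
G at 3 is achievable: N=2, B=4, U=3, V=5, E=1, G=3, W=1.

3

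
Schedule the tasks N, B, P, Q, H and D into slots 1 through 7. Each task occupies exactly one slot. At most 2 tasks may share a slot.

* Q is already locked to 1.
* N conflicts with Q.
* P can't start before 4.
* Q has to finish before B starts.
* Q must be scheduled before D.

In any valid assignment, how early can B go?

2

Precedence pushes B to at least 2.
B at 2 is achievable: N -> 3; B -> 2; D -> 2; P -> 4; H -> 1; Q -> 1.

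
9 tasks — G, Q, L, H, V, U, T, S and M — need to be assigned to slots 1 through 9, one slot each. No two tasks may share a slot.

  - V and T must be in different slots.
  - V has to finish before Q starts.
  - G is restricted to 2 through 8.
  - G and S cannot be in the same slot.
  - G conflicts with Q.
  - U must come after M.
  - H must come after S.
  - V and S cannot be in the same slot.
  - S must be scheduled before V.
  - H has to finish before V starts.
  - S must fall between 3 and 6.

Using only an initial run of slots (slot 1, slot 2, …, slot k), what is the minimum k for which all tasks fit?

The precedence chain requires at least 4 distinct slots.
With at most 1 per slot and 9 tasks, at least 9 slots are needed.
Propagating the time windows through the other constraints, Q can't land before 6, so the schedule must run through at least slot 6.
9 works (last occupied slot: 9): for example G -> 2, U -> 7, V -> 5, M -> 1, H -> 4, T -> 9, Q -> 6, L -> 8, S -> 3.

9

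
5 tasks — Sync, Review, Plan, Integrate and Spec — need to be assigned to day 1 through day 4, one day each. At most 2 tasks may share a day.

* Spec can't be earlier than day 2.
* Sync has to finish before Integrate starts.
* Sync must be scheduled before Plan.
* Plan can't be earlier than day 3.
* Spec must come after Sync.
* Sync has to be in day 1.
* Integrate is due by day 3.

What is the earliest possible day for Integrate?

Precedence pushes Integrate to at least day 2; Integrate's own window allows nothing later than day 3.
Integrate at day 2 is achievable: Plan in day 3; Spec in day 2; Sync in day 1; Review in day 1; Integrate in day 2.

day 2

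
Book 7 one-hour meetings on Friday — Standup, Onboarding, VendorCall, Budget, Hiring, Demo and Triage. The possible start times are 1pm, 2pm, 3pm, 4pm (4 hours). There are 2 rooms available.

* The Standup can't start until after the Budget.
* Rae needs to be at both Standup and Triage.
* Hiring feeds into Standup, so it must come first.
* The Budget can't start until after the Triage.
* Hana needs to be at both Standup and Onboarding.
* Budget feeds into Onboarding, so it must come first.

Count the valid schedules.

Splitting on Standup: it can be 3pm (12), 4pm (18). Listing each branch's schedules as (Onboarding, VendorCall, Budget, Hiring, Demo, Triage):
Standup=3pm: (4pm,1pm,2pm,2pm,3pm,1pm) (4pm,1pm,2pm,2pm,4pm,1pm) (4pm,2pm,2pm,1pm,3pm,1pm) (4pm,2pm,2pm,1pm,4pm,1pm) (4pm,3pm,2pm,1pm,2pm,1pm) (4pm,3pm,2pm,1pm,4pm,1pm) (4pm,3pm,2pm,2pm,1pm,1pm) (4pm,3pm,2pm,2pm,4pm,1pm) (4pm,4pm,2pm,1pm,2pm,1pm) (4pm,4pm,2pm,1pm,3pm,1pm) (4pm,4pm,2pm,2pm,1pm,1pm) (4pm,4pm,2pm,2pm,3pm,1pm) — 12.
Standup=4pm: (3pm,1pm,2pm,2pm,3pm,1pm) (3pm,1pm,2pm,2pm,4pm,1pm) (3pm,1pm,2pm,3pm,2pm,1pm) (3pm,1pm,2pm,3pm,4pm,1pm) (3pm,2pm,2pm,1pm,3pm,1pm) (3pm,2pm,2pm,1pm,4pm,1pm) (3pm,2pm,2pm,3pm,1pm,1pm) (3pm,2pm,2pm,3pm,4pm,1pm) (3pm,3pm,2pm,1pm,2pm,1pm) (3pm,3pm,2pm,1pm,4pm,1pm) (3pm,3pm,2pm,2pm,1pm,1pm) (3pm,3pm,2pm,2pm,4pm,1pm) (3pm,4pm,2pm,1pm,2pm,1pm) (3pm,4pm,2pm,1pm,3pm,1pm) (3pm,4pm,2pm,2pm,1pm,1pm) (3pm,4pm,2pm,2pm,3pm,1pm) (3pm,4pm,2pm,3pm,1pm,1pm) (3pm,4pm,2pm,3pm,2pm,1pm) — 18.
Summing: 12 + 18 = 30.

30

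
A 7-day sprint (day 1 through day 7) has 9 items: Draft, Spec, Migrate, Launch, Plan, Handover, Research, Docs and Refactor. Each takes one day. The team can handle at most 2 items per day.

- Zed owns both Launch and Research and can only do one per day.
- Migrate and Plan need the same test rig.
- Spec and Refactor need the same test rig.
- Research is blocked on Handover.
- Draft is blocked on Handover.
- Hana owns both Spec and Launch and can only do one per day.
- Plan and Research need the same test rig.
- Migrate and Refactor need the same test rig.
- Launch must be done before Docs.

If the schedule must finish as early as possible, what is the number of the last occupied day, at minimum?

The precedence chain requires at least 2 distinct days.
With at most 2 per day and 9 tasks, at least 5 days are needed.
5 works (last occupied day: day 5): for example Plan in day 5; Research in day 2; Handover in day 1; Spec in day 3; Migrate in day 4; Docs in day 3; Launch in day 1; Draft in day 2; Refactor in day 5.

day 5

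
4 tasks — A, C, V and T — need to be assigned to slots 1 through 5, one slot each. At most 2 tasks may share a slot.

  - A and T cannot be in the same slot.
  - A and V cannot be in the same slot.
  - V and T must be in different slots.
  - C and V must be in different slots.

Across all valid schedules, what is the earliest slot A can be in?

1

A at 1 is achievable: C in 1; T in 3; V in 2; A in 1.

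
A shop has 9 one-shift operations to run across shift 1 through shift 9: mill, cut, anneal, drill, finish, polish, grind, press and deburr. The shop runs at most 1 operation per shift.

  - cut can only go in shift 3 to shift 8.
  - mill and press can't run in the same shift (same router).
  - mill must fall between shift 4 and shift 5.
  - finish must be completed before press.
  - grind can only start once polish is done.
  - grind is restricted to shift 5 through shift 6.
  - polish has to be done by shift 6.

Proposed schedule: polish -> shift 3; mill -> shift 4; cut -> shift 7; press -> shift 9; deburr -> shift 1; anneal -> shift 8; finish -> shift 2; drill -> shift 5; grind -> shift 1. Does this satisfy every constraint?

polish has to be done by shift 6 — holds.
finish must be completed before press — holds.
grind is restricted to shift 5 through shift 6 — violated.
mill must fall between shift 4 and shift 5 — holds.
The shop runs at most 1 operation per shift — violated.
cut can only go in shift 3 to shift 8 — holds.
mill and press can't run in the same shift (same router) — holds.
grind can only start once polish is done — violated.

No. grind is restricted to shift 5 through shift 6 is not satisfied.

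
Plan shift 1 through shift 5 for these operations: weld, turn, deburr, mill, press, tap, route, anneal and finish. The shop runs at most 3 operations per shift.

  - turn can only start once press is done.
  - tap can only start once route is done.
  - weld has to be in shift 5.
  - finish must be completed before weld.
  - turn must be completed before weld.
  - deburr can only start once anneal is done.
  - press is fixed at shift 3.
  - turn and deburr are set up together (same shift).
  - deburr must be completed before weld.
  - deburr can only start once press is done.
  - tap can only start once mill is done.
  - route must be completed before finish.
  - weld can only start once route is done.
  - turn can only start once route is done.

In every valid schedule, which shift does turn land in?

press is fixed at shift 3 and must come before turn, so turn is at least shift 4.
weld is fixed at shift 5 and must come after turn, so turn is at most shift 4.
So turn must be shift 4.

shift 4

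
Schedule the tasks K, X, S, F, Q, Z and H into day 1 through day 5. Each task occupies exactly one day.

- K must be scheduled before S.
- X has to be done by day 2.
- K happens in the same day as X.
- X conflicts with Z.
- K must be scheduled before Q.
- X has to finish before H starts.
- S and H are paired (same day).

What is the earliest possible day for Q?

day 2

Precedence pushes Q to at least day 2.
Q at day 2 is achievable: K=day 1; Z=day 2; X=day 1; H=day 2; S=day 2; F=day 1; Q=day 2.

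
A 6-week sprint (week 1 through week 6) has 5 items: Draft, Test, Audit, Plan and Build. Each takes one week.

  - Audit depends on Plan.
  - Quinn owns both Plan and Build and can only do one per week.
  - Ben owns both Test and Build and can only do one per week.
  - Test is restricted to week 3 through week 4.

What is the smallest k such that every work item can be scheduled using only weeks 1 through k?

The precedence chain requires at least 2 distinct weeks.
Test can't be placed before week 3, so the schedule must run through at least week 3.
3 works (last occupied week: week 3): for example Draft -> week 1; Test -> week 3; Audit -> week 2; Plan -> week 1; Build -> week 2.

3 weeks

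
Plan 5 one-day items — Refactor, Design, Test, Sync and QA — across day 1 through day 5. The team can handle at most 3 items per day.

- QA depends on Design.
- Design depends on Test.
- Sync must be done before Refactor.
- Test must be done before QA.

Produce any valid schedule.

Test in day 1, QA in day 3, Sync in day 1, Design in day 2, Refactor in day 2

Checking: Sync(day 1) before Refactor(day 2); Test(day 1) before QA(day 3); Test(day 1) before Design(day 2); Design(day 2) before QA(day 3); max 2 per day (cap 3).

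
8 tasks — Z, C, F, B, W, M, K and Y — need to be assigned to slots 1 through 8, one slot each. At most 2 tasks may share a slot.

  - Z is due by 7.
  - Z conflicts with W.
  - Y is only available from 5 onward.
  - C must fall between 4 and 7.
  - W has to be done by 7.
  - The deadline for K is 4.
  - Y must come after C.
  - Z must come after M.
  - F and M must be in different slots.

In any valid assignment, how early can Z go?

Precedence pushes Z to at least 2; Z's own window allows nothing later than 7.
Z at 2 is achievable: F -> 2; M -> 1; K -> 1; Z -> 2; B -> 3; Y -> 5; W -> 3; C -> 4.

2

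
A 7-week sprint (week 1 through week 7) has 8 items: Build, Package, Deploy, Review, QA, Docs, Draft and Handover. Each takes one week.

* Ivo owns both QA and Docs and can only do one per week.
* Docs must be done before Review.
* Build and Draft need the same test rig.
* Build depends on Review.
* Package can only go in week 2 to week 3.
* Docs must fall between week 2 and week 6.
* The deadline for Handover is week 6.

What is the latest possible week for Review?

week 6

Precedence pushes Review to at least week 3; downstream work caps Review at week 6.
Review at week 6 is achievable: Draft in week 1, Package in week 2, Build in week 7, Handover in week 1, Review in week 6, Docs in week 2, Deploy in week 1, QA in week 1.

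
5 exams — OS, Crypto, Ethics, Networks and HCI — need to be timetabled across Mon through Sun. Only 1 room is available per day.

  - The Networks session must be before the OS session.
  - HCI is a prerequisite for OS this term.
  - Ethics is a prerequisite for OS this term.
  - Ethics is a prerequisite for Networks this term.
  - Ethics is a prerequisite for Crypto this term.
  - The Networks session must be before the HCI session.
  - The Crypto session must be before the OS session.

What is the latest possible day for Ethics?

Wed

Downstream work caps Ethics at Thu.
Ethics at Wed is achievable: Ethics=Wed; Crypto=Fri; HCI=Sat; Networks=Thu; OS=Sun.
Nothing later works — the capacity limit rule out every day after Wed.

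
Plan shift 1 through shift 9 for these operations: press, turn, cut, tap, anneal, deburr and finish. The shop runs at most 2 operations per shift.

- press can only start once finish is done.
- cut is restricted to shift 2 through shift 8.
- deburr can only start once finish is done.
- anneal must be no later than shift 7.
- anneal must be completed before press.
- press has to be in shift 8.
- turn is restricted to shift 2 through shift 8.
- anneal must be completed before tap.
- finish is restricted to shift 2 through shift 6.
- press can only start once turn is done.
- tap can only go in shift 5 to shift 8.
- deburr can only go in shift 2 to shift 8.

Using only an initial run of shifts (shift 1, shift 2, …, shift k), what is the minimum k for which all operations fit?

8

The precedence chain requires at least 2 distinct shifts.
With at most 2 per shift and 7 operations, at least 4 shifts are needed.
press can't be placed before shift 8, so the schedule must run through at least shift 8.
8 works (last occupied shift: shift 8): for example press in shift 8, turn in shift 2, cut in shift 3, deburr in shift 3, tap in shift 5, finish in shift 2, anneal in shift 1.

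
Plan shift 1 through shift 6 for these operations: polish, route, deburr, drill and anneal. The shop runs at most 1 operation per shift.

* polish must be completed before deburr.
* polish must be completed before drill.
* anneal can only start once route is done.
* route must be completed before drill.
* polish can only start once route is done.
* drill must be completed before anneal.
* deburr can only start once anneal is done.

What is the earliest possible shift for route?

shift 1

Downstream work caps route at shift 2.
route at shift 1 is achievable: anneal -> shift 4, polish -> shift 2, deburr -> shift 5, drill -> shift 3, route -> shift 1.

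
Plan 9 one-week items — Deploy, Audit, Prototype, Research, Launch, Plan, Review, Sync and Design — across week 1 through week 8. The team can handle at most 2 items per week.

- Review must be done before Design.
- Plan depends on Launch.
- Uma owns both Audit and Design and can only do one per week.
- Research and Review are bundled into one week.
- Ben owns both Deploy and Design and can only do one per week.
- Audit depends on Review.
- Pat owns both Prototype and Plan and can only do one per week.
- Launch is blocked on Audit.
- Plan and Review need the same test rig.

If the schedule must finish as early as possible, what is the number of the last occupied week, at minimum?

The precedence chain requires at least 4 distinct weeks.
With at most 2 per week and 9 tasks, at least 5 weeks are needed.
5 works (last occupied week: week 5): for example Sync -> week 4; Launch -> week 3; Research -> week 1; Deploy -> week 2; Plan -> week 4; Design -> week 3; Prototype -> week 5; Review -> week 1; Audit -> week 2.

week 5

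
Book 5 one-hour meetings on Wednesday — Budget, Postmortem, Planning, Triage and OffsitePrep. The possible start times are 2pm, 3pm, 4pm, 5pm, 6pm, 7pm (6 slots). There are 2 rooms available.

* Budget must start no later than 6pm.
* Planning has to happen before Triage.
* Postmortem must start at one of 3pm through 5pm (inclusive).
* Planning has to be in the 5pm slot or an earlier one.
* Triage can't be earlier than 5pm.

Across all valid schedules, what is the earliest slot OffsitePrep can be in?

2pm

OffsitePrep at 2pm is achievable: Budget in 3pm, OffsitePrep in 2pm, Planning in 2pm, Postmortem in 3pm, Triage in 5pm.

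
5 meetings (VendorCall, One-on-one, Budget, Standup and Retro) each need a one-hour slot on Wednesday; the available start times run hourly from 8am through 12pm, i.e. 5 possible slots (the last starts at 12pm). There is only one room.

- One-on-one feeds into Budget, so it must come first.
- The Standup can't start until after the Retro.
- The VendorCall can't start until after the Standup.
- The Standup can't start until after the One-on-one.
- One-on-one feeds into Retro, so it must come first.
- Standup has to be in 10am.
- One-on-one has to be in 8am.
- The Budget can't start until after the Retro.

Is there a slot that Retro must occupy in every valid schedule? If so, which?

One-on-one is fixed at 8am and must come before Retro, so Retro is at least 9am.
Standup is fixed at 10am and must come after Retro, so Retro is at most 9am.
So Retro must be 9am.

9am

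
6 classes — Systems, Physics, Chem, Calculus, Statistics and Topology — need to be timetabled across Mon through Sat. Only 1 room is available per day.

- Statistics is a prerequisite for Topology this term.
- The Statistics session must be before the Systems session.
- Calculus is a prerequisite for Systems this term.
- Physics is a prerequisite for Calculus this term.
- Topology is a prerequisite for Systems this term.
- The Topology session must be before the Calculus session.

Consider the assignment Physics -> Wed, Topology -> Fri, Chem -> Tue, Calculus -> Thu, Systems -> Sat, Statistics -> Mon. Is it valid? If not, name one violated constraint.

Statistics is a prerequisite for Topology this term — holds.
Physics is a prerequisite for Calculus this term — holds.
Calculus is a prerequisite for Systems this term — holds.
Only 1 room is available per day — holds.
The Topology session must be before the Calculus session — violated.
Topology is a prerequisite for Systems this term — holds.
The Statistics session must be before the Systems session — holds.

Invalid. The Topology session must be before the Calculus session.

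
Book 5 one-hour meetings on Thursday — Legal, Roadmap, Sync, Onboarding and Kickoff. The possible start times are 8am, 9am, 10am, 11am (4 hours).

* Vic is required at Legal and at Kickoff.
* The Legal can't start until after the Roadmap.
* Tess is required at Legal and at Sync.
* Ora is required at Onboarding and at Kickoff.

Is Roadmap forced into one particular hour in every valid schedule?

No

Roadmap can be 8am (e.g. Sync -> 8am; Kickoff -> 10am; Onboarding -> 8am; Roadmap -> 8am; Legal -> 9am) or 9am (e.g. Kickoff=9am, Legal=10am, Onboarding=8am, Roadmap=9am, Sync=8am).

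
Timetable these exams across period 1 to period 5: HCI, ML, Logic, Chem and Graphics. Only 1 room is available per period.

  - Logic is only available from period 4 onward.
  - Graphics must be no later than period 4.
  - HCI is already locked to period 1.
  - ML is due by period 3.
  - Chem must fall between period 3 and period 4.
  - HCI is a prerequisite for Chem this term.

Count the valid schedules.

Enumerating: ML -> period 2; HCI -> period 1; Graphics -> period 4; Chem -> period 3; Logic -> period 5 | Chem=period 4; ML=period 2; Graphics=period 3; HCI=period 1; Logic=period 5 | Graphics=period 2; Chem=period 4; Logic=period 5; HCI=period 1; ML=period 3.

3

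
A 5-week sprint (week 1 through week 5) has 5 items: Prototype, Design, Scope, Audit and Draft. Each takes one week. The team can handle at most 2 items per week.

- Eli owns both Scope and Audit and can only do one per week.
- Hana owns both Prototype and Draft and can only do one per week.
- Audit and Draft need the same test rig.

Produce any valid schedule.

Scope in week 2; Design in week 1; Prototype in week 1; Audit in week 3; Draft in week 2

Checking: Audit(week 3) != Draft(week 2); Scope(week 2) != Audit(week 3); Prototype(week 1) != Draft(week 2); max 2 per week (cap 2).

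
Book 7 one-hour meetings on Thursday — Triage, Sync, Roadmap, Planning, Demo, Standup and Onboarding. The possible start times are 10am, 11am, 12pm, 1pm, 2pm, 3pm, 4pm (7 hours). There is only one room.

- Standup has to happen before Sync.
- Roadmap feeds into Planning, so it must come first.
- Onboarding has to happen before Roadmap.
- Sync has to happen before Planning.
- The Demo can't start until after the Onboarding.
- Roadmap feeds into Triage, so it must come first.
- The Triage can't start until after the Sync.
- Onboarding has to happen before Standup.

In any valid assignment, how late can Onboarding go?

10am

Downstream work caps Onboarding at 1pm.
Onboarding at 10am is achievable: Triage -> 2pm, Onboarding -> 10am, Roadmap -> 1pm, Sync -> 12pm, Demo -> 4pm, Standup -> 11am, Planning -> 3pm.
Nothing later works — the capacity limit rule out every hour after 10am.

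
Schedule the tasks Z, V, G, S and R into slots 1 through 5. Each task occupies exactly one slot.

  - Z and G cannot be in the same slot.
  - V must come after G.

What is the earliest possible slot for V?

Precedence pushes V to at least 2.
V at 2 is achievable: R=1; G=1; S=1; Z=2; V=2.

2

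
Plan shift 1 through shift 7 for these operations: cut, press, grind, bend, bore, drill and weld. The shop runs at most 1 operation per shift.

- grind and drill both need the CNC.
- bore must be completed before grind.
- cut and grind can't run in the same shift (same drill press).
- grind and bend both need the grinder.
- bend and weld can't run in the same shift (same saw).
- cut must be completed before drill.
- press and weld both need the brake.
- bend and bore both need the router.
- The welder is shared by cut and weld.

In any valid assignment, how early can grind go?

Precedence pushes grind to at least shift 2.
grind at shift 2 is achievable: weld=shift 7; bend=shift 6; press=shift 5; drill=shift 4; grind=shift 2; cut=shift 3; bore=shift 1.

shift 2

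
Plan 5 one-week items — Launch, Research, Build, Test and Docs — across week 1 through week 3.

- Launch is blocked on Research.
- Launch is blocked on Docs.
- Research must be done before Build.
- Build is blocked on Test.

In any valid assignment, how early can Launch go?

Precedence pushes Launch to at least week 2.
Launch at week 2 is achievable: Research=week 1; Docs=week 1; Test=week 1; Launch=week 2; Build=week 2.

week 2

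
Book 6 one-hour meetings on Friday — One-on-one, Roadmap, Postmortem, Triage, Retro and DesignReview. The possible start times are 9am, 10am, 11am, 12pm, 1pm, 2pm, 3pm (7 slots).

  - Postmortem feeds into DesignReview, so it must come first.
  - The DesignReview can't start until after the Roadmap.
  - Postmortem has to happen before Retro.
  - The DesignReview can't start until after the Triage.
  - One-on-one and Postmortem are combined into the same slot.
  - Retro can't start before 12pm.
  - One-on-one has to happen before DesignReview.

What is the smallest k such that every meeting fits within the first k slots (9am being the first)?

The precedence chain requires at least 2 distinct slots.
Retro can't be placed before 12pm — that is slot 4 counting from 9am — so the schedule must run through at least 4 slots.
4 works (last occupied slot: 12pm): for example Triage=9am; One-on-one=9am; DesignReview=10am; Postmortem=9am; Retro=12pm; Roadmap=9am.

4 slots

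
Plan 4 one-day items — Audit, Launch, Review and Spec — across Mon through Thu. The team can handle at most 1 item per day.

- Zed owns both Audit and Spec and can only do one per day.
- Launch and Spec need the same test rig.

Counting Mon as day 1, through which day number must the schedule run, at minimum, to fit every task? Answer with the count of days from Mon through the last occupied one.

4 days

With at most 1 per day and 4 tasks, at least 4 days are needed.
4 works (last occupied day: Thu): for example Spec in Thu, Review in Wed, Launch in Tue, Audit in Mon.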